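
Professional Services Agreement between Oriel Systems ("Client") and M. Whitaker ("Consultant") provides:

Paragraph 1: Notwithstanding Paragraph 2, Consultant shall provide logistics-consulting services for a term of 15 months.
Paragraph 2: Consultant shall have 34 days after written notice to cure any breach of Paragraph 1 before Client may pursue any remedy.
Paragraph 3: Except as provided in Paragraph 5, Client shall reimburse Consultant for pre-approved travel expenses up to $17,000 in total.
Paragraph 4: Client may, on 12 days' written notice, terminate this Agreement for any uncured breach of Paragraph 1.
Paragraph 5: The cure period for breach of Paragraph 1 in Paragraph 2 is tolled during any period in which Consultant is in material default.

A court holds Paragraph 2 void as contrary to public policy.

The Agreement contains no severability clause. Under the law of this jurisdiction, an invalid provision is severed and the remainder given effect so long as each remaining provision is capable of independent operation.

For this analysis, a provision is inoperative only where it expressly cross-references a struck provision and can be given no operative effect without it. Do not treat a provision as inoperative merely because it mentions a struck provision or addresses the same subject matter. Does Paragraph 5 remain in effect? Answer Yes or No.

No

Paragraph 2 is struck. Paragraph 5 operates only by reference to Paragraph 2, so it falls with Paragraph 2. Paragraph 3 mentions Paragraph 5 but its own obligation stands independently of Paragraph 5, so Paragraph 3 is not affected. Although Paragraph 1 refers to Paragraph 2, its operative terms do not depend on Paragraph 2, so it remains in effect. Under the stated default rule, only provisions that cannot operate independently fall away; the rest are enforced. The provisions still in force are Paragraph 1, Paragraph 3, and Paragraph 4. Paragraph 5 is among the inoperative provisions, so the answer is no.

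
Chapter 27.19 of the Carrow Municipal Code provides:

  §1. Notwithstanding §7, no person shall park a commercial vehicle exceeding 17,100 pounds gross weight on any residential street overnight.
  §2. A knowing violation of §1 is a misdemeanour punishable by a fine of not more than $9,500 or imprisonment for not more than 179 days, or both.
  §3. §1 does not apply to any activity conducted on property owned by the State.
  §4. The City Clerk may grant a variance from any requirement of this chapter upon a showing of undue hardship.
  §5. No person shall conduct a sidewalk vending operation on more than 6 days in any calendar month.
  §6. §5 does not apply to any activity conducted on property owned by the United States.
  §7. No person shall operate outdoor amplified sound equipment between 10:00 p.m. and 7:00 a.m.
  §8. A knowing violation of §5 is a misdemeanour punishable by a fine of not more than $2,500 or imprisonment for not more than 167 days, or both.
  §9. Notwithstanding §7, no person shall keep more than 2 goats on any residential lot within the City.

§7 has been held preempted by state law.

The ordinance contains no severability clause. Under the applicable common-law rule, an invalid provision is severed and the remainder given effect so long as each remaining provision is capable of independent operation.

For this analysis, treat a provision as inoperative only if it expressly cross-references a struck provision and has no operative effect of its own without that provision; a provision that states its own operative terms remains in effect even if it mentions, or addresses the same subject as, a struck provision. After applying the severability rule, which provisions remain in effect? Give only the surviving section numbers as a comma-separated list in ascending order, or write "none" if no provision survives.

§7 is struck. Although §1 refers to §7, its operative terms do not depend on §7, so it remains in effect. Although §9 refers to §7, its operative terms do not depend on §7, so it remains in effect. Nothing else in the ordinance is defined by reference to §7. With no severability clause, the stated default rule severs what cannot stand and enforces each remaining provision that can operate on its own. The provisions still in force are §1, §2, §3, §4, §5, §6, §8, and §9.

1, 2, 3, 4, 5, 6, 8, 9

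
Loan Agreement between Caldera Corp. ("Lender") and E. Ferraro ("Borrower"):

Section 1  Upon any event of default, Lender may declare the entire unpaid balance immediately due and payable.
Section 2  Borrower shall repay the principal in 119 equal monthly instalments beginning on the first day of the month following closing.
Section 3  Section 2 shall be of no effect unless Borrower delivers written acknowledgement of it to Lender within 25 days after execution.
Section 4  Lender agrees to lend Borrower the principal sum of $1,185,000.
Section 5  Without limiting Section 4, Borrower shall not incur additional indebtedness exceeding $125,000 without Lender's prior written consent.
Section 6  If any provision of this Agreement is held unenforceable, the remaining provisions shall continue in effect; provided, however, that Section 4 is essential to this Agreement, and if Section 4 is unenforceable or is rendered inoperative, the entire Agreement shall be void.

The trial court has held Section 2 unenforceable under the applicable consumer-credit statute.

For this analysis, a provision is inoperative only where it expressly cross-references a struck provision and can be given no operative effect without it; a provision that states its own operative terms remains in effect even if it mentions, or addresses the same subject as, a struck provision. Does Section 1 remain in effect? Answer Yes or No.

Section 2 is struck. Section 3 operates only by reference to Section 2, so it falls with Section 2. Section 6 makes Section 4 an essential term, but Section 4 is unaffected, so the severability proviso in Section 6 preserves the remaining provisions. Section 1, Section 4, Section 5, and Section 6 remain in effect. Section 1 is among the surviving provisions, so the answer is yes.

Yes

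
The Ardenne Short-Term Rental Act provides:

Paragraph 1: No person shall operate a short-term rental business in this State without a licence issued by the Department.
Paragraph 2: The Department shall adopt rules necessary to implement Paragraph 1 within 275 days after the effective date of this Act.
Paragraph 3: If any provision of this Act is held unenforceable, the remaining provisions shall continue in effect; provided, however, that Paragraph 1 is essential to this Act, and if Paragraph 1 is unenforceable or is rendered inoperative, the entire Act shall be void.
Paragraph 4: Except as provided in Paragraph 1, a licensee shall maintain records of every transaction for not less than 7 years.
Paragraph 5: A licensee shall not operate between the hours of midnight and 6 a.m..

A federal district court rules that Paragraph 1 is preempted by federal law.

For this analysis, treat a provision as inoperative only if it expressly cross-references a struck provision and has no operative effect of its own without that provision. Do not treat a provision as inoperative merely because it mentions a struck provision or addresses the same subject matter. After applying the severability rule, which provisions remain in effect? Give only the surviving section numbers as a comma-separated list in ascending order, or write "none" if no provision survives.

none

Paragraph 1 is struck. Paragraph 2 operates only by reference to Paragraph 1, so it falls with Paragraph 1. Paragraph 3 makes Paragraph 1 an essential term, and Paragraph 1 is the provision held invalid; under Paragraph 3, the entire Act is therefore void. No provision of the Act survives.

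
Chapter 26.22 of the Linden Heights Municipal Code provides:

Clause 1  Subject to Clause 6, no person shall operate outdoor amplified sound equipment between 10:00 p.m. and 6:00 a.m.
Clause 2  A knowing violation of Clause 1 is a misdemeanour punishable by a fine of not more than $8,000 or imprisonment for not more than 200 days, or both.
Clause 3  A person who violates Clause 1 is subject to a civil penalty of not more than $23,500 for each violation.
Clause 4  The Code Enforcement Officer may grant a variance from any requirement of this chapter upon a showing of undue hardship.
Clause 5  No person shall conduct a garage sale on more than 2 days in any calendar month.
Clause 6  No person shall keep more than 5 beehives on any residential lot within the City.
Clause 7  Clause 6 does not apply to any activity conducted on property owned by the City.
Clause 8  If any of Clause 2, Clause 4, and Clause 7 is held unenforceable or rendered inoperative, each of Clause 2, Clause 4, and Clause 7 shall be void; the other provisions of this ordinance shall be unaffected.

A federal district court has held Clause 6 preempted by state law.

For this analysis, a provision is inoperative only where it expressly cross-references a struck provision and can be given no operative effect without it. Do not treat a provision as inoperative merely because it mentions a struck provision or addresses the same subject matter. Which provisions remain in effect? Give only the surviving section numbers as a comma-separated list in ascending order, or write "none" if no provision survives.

1, 3, 5, 8

Clause 6 is struck. The only function of Clause 7 is the public-property exemption from Clause 6, so it cannot stand once Clause 6 is removed. Although Clause 1 refers to Clause 6, its operative terms do not depend on Clause 6, so it remains in effect. Clause 8 declares Clause 2, Clause 4, and Clause 7 mutually dependent; since one of them has fallen, all of them are of no effect. That brings down Clause 2 and Clause 4 as well. The remainder continues in force under Clause 8. That leaves Clause 1, Clause 3, Clause 5, and Clause 8 in effect.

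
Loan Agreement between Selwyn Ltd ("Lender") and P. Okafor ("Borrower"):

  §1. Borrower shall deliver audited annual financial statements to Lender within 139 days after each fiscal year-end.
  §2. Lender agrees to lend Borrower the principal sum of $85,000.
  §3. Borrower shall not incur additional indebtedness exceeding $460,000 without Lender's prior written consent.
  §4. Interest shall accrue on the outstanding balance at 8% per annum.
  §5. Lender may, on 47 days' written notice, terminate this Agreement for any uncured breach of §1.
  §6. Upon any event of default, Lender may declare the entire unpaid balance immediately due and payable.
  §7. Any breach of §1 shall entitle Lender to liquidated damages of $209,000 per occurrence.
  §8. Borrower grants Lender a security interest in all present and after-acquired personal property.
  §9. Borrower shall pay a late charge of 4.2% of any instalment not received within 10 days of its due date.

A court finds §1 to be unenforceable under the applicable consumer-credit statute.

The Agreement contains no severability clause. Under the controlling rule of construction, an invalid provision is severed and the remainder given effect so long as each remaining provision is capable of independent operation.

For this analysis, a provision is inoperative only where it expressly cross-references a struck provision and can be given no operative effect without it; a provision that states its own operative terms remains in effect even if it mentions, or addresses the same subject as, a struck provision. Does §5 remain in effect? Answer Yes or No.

No

§1 is struck. §5 has no operative effect of its own apart from §1 and is therefore inoperative. §7 operates only by reference to §1, so it falls with §1. With no severability clause, the stated default rule severs what cannot stand and enforces each remaining provision that can operate on its own. That leaves §2, §3, §4, §6, §8, and §9 in effect. §5 is among the inoperative provisions, so the answer is no.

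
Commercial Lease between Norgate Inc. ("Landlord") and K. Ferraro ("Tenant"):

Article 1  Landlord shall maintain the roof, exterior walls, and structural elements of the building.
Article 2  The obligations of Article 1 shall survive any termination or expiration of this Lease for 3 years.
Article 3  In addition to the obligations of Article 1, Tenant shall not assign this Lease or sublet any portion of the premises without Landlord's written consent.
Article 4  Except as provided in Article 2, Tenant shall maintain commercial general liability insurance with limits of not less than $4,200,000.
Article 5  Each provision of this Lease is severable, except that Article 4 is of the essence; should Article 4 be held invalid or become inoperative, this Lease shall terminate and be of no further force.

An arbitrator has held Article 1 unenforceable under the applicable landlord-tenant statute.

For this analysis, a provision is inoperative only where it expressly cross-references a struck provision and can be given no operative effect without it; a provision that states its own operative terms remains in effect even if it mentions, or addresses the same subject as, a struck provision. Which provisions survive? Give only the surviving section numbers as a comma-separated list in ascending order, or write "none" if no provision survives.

3, 4, 5

Article 1 is struck. The only function of Article 2 is the survival period for Article 1, so it cannot stand once Article 1 is removed. Article 4 mentions Article 2 but its own obligation stands independently of Article 2, so Article 4 is not affected. Article 3 mentions Article 1 but its own obligation stands independently of Article 1, so Article 3 is not affected. Article 5 makes Article 4 an essential term, but Article 4 is unaffected, so the severability proviso in Article 5 preserves the remaining provisions. The provisions still in force are Article 3, Article 4, and Article 5.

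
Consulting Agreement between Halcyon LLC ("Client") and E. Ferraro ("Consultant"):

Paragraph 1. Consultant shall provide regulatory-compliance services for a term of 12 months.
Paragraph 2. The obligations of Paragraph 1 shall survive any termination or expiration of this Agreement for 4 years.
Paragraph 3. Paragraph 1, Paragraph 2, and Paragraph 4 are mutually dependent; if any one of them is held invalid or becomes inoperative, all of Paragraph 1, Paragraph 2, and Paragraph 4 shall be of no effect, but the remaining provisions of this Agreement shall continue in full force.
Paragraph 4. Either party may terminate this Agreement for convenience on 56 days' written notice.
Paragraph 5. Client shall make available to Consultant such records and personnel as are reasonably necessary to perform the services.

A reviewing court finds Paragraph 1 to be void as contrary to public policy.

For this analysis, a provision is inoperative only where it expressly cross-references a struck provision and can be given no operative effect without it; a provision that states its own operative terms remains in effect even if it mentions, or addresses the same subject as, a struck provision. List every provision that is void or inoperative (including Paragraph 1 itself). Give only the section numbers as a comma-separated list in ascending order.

1, 2, 4

Paragraph 1 is struck. Paragraph 2 merely fixes the survival period for Paragraph 1; with Paragraph 1 gone it has nothing to operate on and falls away. Paragraph 3 declares Paragraph 1, Paragraph 2, and Paragraph 4 mutually dependent; since one of them has fallen, all of them are of no effect. That brings down Paragraph 4 as well. The remainder continues in force under Paragraph 3. That leaves Paragraph 3 and Paragraph 5 in effect.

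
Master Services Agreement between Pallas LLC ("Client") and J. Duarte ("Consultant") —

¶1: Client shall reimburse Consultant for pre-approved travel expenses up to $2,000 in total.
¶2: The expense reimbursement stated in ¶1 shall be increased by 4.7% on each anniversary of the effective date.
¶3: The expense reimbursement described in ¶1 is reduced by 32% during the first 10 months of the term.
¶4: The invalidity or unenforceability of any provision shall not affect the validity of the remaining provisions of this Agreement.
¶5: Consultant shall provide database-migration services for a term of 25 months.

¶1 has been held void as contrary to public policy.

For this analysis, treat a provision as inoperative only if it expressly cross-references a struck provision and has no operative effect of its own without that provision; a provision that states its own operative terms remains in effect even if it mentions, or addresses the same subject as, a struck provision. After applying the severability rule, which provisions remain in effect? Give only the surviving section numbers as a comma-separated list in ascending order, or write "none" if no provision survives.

¶1 is struck. The whole of ¶2 is the escalation of the expense reimbursement, defined by reference to ¶1, so ¶2 cannot stand once ¶1 is removed. ¶3 does nothing except set the introductory reduction to the expense reimbursement by reference to ¶1; with ¶1 gone it has no independent effect and is inoperative. ¶4 is a severability clause and preserves every provision that can still be given independent effect. That leaves ¶4 and ¶5 in effect.

4, 5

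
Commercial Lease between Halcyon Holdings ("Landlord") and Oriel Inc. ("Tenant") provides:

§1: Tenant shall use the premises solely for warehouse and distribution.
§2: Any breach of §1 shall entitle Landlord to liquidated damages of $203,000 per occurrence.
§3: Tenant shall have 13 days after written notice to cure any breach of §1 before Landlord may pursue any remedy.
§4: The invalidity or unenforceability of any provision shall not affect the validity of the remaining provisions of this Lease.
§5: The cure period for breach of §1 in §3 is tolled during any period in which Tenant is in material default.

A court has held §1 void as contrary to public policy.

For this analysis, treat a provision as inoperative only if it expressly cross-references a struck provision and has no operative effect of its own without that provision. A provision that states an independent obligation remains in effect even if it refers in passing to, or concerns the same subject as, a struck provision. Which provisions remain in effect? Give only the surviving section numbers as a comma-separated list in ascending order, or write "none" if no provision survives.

4

§1 is struck. §2 does nothing except set the liquidated-damages amount by reference to §1; with §1 gone it has no independent effect and is inoperative. The only function of §3 is the cure period for breach of §1, so it cannot stand once §1 is removed. §5 operates only by reference to §3, so it falls with §3. Under the severability clause in §4, the remaining provisions continue in force. Only §4 remains in effect.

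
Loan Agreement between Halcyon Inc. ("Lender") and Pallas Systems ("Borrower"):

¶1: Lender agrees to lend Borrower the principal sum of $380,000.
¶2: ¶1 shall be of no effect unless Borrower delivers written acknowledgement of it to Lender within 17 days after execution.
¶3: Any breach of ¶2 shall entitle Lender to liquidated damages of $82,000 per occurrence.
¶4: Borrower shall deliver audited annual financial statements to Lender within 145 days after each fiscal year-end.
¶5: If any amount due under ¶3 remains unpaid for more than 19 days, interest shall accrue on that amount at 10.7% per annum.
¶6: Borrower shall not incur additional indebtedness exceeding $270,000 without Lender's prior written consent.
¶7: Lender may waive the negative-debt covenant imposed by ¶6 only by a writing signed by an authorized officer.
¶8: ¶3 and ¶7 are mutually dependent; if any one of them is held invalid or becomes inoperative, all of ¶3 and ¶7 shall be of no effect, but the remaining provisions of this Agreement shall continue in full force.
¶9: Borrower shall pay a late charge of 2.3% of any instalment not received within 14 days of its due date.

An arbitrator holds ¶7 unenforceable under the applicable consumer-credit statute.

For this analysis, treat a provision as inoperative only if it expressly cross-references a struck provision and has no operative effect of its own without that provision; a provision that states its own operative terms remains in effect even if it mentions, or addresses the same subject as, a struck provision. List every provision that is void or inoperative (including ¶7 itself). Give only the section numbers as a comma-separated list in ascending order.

3, 5, 7

¶7 is struck. Nothing else in the Agreement is defined by reference to ¶7. ¶8 declares ¶3 and ¶7 mutually dependent; since one of them has fallen, all of them are of no effect. That brings down ¶3 as well. ¶5 in turn depends solely on a provision now struck and likewise falls. The remainder continues in force under ¶8. The provisions still in force are ¶1, ¶2, ¶4, ¶6, ¶8, and ¶9.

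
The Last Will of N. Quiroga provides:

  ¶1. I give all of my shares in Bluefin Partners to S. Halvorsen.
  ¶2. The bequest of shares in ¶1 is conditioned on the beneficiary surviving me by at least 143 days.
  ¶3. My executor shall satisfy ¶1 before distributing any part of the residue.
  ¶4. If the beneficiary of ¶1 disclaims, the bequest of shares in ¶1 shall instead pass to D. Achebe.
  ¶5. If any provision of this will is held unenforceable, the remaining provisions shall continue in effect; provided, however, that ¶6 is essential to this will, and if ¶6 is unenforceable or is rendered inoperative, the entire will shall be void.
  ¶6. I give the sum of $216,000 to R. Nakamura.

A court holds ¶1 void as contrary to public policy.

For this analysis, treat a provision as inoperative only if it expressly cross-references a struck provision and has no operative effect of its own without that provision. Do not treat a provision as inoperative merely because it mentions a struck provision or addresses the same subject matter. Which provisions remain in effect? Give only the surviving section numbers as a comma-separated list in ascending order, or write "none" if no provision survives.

¶1 is struck. ¶2 operates only by reference to ¶1, so it falls with ¶1. ¶3 merely fixes the priority direction for ¶1; with ¶1 gone it has nothing to operate on and falls away. ¶4 operates only by reference to ¶1, so it falls with ¶1. ¶5 makes ¶6 an essential term, but ¶6 is unaffected, so the severability proviso in ¶5 preserves the remaining provisions. The provisions still in force are ¶5 and ¶6.

5, 6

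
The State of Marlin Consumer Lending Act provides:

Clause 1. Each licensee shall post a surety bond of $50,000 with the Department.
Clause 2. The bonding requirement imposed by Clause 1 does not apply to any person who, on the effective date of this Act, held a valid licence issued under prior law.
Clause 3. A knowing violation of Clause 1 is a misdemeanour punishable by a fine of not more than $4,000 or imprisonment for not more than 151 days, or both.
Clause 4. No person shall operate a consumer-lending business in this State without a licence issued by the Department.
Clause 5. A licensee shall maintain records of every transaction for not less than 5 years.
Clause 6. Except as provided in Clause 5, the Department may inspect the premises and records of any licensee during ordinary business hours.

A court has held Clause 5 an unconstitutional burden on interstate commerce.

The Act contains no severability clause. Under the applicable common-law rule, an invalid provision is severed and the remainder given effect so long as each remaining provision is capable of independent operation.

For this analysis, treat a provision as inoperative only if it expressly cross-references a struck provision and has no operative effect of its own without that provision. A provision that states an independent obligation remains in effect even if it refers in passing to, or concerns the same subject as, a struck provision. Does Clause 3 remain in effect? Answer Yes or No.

Clause 5 is struck. Although Clause 6 refers to Clause 5, its operative terms do not depend on Clause 5, so it remains in effect. Nothing else in the Act is defined by reference to Clause 5. Under the stated default rule, only provisions that cannot operate independently fall away; the rest are enforced. That leaves Clause 1, Clause 2, Clause 3, Clause 4, and Clause 6 in effect. Clause 3 is among the surviving provisions, so the answer is yes.

Yes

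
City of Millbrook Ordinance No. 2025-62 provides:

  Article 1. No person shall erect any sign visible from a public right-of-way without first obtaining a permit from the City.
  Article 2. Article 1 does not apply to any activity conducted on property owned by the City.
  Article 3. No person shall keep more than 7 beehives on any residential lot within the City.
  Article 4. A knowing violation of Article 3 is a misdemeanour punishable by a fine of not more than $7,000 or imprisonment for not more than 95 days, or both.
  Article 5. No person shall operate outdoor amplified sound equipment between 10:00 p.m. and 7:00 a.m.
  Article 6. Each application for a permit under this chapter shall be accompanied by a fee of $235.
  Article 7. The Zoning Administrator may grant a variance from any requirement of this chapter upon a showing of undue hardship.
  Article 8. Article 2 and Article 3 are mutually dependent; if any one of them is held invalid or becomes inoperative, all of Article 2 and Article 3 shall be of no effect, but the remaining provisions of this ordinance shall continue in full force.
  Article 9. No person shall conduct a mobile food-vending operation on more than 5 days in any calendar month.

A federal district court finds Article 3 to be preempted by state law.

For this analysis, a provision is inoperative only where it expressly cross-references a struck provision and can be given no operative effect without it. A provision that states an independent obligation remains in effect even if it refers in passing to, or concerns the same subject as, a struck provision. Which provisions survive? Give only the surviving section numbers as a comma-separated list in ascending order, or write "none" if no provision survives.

Article 3 is struck. The only function of Article 4 is the criminal penalty for violating Article 3, so it cannot stand once Article 3 is removed. Article 8 declares Article 2 and Article 3 mutually dependent; since one of them has fallen, all of them are of no effect. That brings down Article 2 as well. The remainder continues in force under Article 8. That leaves Article 1, Article 5, Article 6, Article 7, Article 8, and Article 9 in effect.

1, 5, 6, 7, 8, 9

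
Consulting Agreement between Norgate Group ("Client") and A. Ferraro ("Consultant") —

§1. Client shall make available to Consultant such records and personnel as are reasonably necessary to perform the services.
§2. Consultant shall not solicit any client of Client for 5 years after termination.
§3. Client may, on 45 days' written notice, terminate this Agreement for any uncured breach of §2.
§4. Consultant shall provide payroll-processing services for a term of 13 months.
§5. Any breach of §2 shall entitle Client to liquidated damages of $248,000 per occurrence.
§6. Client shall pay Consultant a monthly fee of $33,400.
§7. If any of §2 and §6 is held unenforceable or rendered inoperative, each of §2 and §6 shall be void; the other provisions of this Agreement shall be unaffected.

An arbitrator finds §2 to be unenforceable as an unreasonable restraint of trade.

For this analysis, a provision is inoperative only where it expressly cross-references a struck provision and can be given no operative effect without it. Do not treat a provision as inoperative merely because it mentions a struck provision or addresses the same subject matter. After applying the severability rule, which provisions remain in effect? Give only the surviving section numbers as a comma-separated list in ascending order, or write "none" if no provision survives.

1, 4, 7

§2 is struck. §3 merely fixes the termination right for breach of §2; with §2 gone it has nothing to operate on and falls away. §5 has no operative effect of its own apart from §2 and is therefore inoperative. §7 declares §2 and §6 mutually dependent; since one of them has fallen, all of them are of no effect. That brings down §6 as well. The remainder continues in force under §7. §1, §4, and §7 remain in effect.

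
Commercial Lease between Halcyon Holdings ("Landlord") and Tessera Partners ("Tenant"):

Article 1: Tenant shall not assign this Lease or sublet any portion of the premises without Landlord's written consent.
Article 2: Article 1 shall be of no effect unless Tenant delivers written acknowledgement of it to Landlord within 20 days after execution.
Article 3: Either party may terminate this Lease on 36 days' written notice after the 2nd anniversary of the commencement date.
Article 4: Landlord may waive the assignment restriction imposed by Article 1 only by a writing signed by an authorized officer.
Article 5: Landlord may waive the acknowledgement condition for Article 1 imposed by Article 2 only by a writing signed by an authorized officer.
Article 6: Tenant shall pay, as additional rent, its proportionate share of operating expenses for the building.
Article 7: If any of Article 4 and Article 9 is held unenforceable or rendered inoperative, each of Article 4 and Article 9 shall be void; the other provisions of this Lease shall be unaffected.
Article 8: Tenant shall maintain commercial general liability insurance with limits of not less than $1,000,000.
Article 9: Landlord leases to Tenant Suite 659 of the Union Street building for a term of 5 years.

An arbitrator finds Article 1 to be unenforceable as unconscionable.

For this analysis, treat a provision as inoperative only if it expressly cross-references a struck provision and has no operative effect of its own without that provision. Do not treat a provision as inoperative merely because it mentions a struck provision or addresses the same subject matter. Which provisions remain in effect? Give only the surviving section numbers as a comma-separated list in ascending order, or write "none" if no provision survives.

Article 1 is struck. Article 2 has no operative effect of its own apart from Article 1 and is therefore inoperative. Article 4 has no operative effect of its own apart from Article 1 and is therefore inoperative. Article 5 merely fixes the waiver condition for Article 2; with Article 2 gone it has nothing to operate on and falls away. Article 7 declares Article 4 and Article 9 mutually dependent; since one of them has fallen, all of them are of no effect. That brings down Article 9 as well. The remainder continues in force under Article 7. The provisions still in force are Article 3, Article 6, Article 7, and Article 8.

3, 6, 7, 8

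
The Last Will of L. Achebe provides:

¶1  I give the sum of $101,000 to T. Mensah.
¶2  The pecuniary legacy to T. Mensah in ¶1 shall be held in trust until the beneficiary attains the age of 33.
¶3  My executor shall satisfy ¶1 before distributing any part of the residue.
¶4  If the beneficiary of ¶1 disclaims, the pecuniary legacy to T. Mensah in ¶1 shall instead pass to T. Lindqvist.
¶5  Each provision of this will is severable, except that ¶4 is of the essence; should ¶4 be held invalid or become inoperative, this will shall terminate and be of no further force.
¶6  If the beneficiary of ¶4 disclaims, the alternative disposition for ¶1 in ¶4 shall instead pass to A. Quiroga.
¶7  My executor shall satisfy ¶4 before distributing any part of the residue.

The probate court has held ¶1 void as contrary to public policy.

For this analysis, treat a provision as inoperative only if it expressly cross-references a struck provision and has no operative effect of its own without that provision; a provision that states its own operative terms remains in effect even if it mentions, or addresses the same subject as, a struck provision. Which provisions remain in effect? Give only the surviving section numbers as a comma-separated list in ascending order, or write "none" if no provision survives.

¶1 is struck. ¶2 operates only by reference to ¶1, so it falls with ¶1. ¶3 operates only by reference to ¶1, so it falls with ¶1. ¶4 merely fixes the alternative disposition for ¶1; with ¶1 gone it has nothing to operate on and falls away. The only function of ¶6 is the alternative disposition for ¶4, so it cannot stand once ¶4 is removed. The only function of ¶7 is the priority direction for ¶4, so it cannot stand once ¶4 is removed. ¶5 makes ¶4 an essential term, and ¶4 has been rendered inoperative by the cascade; under ¶5, the entire will is therefore void. No provision of the will survives.

none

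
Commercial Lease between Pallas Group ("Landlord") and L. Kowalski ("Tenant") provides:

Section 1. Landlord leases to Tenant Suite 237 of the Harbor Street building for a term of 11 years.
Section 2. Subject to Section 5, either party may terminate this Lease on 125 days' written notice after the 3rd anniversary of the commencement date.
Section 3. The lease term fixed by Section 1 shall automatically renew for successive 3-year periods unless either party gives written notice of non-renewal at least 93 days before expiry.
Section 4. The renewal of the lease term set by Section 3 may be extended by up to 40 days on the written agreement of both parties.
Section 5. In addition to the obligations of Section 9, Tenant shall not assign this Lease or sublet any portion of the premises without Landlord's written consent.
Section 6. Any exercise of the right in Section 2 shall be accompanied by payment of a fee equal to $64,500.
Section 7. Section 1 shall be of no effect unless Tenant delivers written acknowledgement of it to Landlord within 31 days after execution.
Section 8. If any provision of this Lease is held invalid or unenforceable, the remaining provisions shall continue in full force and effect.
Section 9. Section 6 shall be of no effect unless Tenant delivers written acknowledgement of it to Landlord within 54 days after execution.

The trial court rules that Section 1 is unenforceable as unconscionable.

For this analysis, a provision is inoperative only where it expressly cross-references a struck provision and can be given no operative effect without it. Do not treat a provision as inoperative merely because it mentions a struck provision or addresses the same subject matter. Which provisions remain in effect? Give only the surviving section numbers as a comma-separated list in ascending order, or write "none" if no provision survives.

Section 1 is struck. Section 3 has no operative effect of its own apart from Section 1 and is therefore inoperative. The only function of Section 7 is the acknowledgement condition for Section 1, so it cannot stand once Section 1 is removed. Section 4 has no operative effect of its own apart from Section 3 and is therefore inoperative. Under the severability clause in Section 8, the remaining provisions continue in force. That leaves Section 2, Section 5, Section 6, Section 8, and Section 9 in effect.

2, 5, 6, 8, 9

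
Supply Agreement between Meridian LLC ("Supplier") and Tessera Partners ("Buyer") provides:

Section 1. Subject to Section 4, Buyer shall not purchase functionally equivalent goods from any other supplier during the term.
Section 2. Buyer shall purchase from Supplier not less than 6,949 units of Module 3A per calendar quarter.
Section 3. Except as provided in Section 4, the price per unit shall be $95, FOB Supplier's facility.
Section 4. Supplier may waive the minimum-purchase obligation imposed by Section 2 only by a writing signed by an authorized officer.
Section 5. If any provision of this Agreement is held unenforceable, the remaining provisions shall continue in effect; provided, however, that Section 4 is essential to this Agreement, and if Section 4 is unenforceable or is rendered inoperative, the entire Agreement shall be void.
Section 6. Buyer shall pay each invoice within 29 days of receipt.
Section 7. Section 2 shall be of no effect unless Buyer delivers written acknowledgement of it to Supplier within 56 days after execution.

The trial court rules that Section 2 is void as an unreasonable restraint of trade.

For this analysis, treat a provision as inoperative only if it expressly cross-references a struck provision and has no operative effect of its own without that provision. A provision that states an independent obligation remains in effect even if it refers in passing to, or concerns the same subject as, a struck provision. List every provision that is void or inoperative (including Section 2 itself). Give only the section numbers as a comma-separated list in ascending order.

1, 2, 3, 4, 5, 6, 7

Section 2 is struck. The only function of Section 4 is the waiver condition for Section 2, so it cannot stand once Section 2 is removed. Section 7 operates only by reference to Section 2, so it falls with Section 2. Section 5 makes Section 4 an essential term, and Section 4 has been rendered inoperative by the cascade; under Section 5, the entire Agreement is therefore void. No provision of the Agreement survives.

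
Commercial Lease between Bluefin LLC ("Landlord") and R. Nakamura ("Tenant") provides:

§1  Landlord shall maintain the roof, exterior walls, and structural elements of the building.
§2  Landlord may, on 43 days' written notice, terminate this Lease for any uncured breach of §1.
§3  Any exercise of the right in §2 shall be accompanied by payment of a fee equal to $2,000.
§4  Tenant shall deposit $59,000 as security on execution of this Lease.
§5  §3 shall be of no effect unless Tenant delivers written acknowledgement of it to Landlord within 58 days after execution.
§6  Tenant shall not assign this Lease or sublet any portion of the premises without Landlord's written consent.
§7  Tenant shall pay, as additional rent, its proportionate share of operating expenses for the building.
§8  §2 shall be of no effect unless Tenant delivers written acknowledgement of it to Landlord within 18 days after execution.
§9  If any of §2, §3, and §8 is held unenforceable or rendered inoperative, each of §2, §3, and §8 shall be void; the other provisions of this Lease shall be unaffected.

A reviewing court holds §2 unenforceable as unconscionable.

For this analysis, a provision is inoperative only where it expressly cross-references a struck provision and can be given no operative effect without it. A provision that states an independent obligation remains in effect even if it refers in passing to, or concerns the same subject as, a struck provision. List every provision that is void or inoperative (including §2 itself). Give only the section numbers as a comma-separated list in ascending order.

2, 3, 5, 8

§2 is struck. §3 operates only by reference to §2, so it falls with §2. §8 has no operative effect of its own apart from §2 and is therefore inoperative. §5 merely fixes the acknowledgement condition for §3; with §3 gone it has nothing to operate on and falls away. §9 declares §2, §3, and §8 mutually dependent; since one of them has fallen, all of them are of no effect. The remainder continues in force under §9. That leaves §1, §4, §6, §7, and §9 in effect.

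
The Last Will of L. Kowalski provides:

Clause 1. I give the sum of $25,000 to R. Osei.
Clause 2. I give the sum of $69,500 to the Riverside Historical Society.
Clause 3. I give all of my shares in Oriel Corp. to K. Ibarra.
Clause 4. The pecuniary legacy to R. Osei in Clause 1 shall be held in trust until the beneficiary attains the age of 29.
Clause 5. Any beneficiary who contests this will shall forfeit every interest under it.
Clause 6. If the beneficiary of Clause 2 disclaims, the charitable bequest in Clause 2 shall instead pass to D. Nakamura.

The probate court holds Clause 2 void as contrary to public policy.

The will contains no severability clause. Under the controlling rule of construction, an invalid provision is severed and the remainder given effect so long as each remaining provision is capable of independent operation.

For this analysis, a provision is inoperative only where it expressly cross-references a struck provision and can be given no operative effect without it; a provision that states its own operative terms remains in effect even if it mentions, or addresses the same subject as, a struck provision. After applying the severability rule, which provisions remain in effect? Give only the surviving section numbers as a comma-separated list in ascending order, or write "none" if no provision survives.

1, 3, 4, 5

Clause 2 is struck. The only function of Clause 6 is the alternative disposition for Clause 2, so it cannot stand once Clause 2 is removed. With no severability clause, the stated default rule severs what cannot stand and enforces each remaining provision that can operate on its own. Clause 1, Clause 3, Clause 4, and Clause 5 remain in effect.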